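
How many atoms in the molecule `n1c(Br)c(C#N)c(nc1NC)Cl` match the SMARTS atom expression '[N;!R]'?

2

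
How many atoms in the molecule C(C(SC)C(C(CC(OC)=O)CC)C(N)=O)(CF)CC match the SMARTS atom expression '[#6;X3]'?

2

Check the 20 heavy atoms by environment: 12× C (X4) → no; 2× C (X3) → match; 2× O (X1) → no; 1× O (X2) → no; 1× S (X2) → no; 1× F (X1) → no; 1× N (X3) → no.
That gives 2 matching atoms.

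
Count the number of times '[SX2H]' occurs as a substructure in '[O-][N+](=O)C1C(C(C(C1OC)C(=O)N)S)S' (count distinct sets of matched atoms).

2

[SX2H] is the SMARTS for a thiol: an aliphatic sulfur with two connections, one being H.
The molecule carries 2 separate instances of a thiol (-SH) meeting every constraint; each maps to a distinct set of atoms, giving 2 matches.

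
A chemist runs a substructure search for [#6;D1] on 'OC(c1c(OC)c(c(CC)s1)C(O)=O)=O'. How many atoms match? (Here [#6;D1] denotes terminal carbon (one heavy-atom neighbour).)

2

The query [#6;D1] means: carbon bonded to exactly one heavy atom.
Check the 15 heavy atoms by environment: 1× s (aromatic, D2) → no; 4× c (aromatic, D3) → no; 2× C (D3) → no; 4× O (D1) → no; 1× C (D2) → no; 2× C (D1) → match; 1× O (D2) → no.
That gives 2 matching atoms.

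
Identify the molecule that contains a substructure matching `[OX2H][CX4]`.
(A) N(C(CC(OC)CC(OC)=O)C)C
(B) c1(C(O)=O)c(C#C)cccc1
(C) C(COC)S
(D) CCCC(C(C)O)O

D

[OX2H][CX4] describes a hydroxyl oxygen bound to an sp3 (X4) carbon (an aliphatic alcohol).
(A) has a methoxy ether (-OCH3) but the oxygen has H0 (ether), not H1.
(B) has a carboxylic acid group (-C(=O)OH) but the -OH is on a CX3 carbonyl carbon, not a CX4 carbon.
(C) has a methoxy ether (-OCH3) but the oxygen has H0 (ether), not H1.
(D) contains a hydroxyl group (-OH), which satisfies every atom and bond constraint.
So the answer is (D).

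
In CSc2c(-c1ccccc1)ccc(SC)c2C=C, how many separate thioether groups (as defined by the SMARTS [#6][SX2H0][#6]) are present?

2

[#6][SX2H0][#6] is the SMARTS for a thioether: an aliphatic sulfur bridging two carbons with no H on the sulfur.
The molecule carries 2 separate instances of a methylthio ether (-SCH3) meeting every constraint; each maps to a distinct set of atoms, giving 2 matches.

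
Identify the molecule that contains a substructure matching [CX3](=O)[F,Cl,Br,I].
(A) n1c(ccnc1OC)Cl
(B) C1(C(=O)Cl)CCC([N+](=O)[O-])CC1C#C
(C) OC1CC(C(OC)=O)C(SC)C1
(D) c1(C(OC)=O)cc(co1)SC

[CX3](=O)[F,Cl,Br,I] describes a carbonyl carbon bonded to a halogen (an acyl halide).
(A) has a chloro substituent but the Cl is not on a carbonyl carbon.
(B) contains an acyl chloride (-C(=O)Cl), which satisfies every atom and bond constraint.
(C) has a methyl-ester group (-C(=O)OCH3) but the carbonyl is bonded to -O-C, not to a halogen.
(D) has a methyl-ester group (-C(=O)OCH3) but the carbonyl is bonded to -O-C, not to a halogen.
So the answer is (B).

B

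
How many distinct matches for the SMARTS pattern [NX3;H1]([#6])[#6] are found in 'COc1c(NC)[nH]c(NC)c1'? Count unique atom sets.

2

[NX3;H1]([#6])[#6] is the SMARTS for a secondary amine: a trivalent nitrogen with one H, bonded to two carbons.
The molecule carries 2 separate instances of an N-methylamino group (-NHCH3) meeting every constraint; each maps to a distinct set of atoms, giving 2 matches.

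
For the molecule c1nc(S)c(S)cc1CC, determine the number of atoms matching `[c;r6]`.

Check the 10 heavy atoms by environment: 1× n (aromatic, in 6-ring) → no; 5× c (aromatic, in 6-ring) → match; 2× S (acyclic) → no; 2× C (acyclic) → no.
That gives 5 matching atoms.

5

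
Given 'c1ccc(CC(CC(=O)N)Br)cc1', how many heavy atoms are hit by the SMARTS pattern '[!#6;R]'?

0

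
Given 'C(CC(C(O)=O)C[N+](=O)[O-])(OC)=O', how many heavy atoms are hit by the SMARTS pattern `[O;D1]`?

5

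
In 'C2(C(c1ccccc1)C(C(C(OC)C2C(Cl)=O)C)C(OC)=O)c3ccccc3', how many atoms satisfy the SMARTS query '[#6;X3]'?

14

The query [#6;X3] means: any carbon (aromatic or not) with three total connections.
Check the 28 heavy atoms by environment: 9× C (X4) → no; 12× c (aromatic, X3) → match; 2× O (X2) → no; 2× C (X3) → match; 2× O (X1) → no; 1× Cl (X1) → no.
Summing the matching environments: 12 + 2 = 14 matching atoms.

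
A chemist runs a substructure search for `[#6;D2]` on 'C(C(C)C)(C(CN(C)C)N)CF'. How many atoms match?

Check the 12 heavy atoms by environment: 2× C (D2) → match; 3× C (D3) → no; 1× N (D3) → no; 4× C (D1) → no; 1× F (D1) → no; 1× N (D1) → no.
That gives 2 matching atoms.

2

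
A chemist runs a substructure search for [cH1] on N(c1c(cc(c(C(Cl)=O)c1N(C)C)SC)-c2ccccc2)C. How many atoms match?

6

Check the 22 heavy atoms by environment: 6× c (aromatic, H0) → no; 6× c (aromatic, H1) → match; 1× N (H0) → no; 4× C (H3) → no; 1× C (H0) → no; 1× O (H0) → no; 1× Cl (H0) → no; 1× S (H0) → no; 1× N (H1) → no.
That gives 6 matching atoms.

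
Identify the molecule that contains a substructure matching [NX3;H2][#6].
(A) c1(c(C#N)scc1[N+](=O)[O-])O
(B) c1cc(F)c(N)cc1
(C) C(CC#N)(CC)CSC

B

[NX3;H2][#6] describes a trivalent nitrogen with two H attached to carbon (a primary amine).
(A) has a nitro group (-[N+](=O)[O-]) but the nitrogen is [N+] with no H, not NX3H2.
(B) contains a primary amino group (-NH2), which satisfies every atom and bond constraint.
(C) has a nitrile (-C#N) but the nitrogen is NX1 (triple-bonded), not NX3 with two H.
So the answer is (B).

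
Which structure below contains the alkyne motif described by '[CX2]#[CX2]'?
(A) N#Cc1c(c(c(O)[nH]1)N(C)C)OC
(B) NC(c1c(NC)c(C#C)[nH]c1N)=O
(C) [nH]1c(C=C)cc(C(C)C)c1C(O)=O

B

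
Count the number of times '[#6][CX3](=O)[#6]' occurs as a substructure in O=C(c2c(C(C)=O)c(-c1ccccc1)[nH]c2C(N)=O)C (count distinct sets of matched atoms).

[#6][CX3](=O)[#6] is the SMARTS for a ketone: a carbonyl carbon (no H) flanked by two carbons.
The molecule carries 2 separate instances of an acetyl/ketone group (-C(=O)CH3) meeting every constraint; each maps to a distinct set of atoms, giving 2 matches.

2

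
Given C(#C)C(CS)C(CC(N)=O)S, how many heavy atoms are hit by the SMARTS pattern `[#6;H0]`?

2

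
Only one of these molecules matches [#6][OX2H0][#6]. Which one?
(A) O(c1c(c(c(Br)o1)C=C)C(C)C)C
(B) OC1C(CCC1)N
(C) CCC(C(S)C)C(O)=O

A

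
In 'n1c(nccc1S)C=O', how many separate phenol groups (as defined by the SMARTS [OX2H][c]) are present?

0

[OX2H][c] is the SMARTS for a phenol: a hydroxyl oxygen attached to an aromatic carbon.
No fragment in the molecule satisfies every constraint, giving 0 matches.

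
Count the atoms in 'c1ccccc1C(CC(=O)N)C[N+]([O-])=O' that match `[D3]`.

4

Check the 15 heavy atoms by environment: 2× C (D2) → no; 2× C (D3) → match; 1× c (aromatic, D3) → match; 5× c (aromatic, D2) → no; 2× O (D1) → no; 1× N (D1) → no; 1× N (charge +1, D3) → match; 1× O (charge -1, D1) → no.
Summing the matching environments: 2 + 1 + 1 = 4 matching atoms.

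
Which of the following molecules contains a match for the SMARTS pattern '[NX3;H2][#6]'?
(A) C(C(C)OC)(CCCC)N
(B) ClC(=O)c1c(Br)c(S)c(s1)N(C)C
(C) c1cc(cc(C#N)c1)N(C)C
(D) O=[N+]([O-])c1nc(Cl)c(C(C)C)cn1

A

[NX3;H2][#6] describes a trivalent nitrogen with two H attached to carbon (a primary amine).
(A) contains a primary amino group (-NH2), which satisfies every atom and bond constraint.
(B) has a dimethylamino group (-N(CH3)2) but the nitrogen has H0, not H2.
(C) has a nitrile (-C#N) but the nitrogen is NX1 (triple-bonded), not NX3 with two H.
(D) has a nitro group (-[N+](=O)[O-]) but the nitrogen is [N+] with no H, not NX3H2.
So the answer is (A).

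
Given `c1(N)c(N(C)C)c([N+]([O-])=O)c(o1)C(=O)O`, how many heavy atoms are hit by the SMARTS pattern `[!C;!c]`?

8

The query [!C;!c] means: neither aliphatic nor aromatic carbon — same as [!#6].
Check the 15 heavy atoms by environment: 1× o (aromatic) → match; 4× c (aromatic) → no; 2× N → match; 3× C → no; 3× O → match; 1× N (charge +1) → match; 1× O (charge -1) → match.
Summing the matching environments: 1 + 2 + 3 + 1 + 1 = 8 matching atoms.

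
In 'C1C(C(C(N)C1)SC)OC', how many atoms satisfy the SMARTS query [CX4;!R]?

2

Check the 10 heavy atoms by environment: 5× C (X4, in 5-ring) → no; 1× O (X2, acyclic) → no; 2× C (X4, acyclic) → match; 1× S (X2, acyclic) → no; 1× N (X3, acyclic) → no.
That gives 2 matching atoms.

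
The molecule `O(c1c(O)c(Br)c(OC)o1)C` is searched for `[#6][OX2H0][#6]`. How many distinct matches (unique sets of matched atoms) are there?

2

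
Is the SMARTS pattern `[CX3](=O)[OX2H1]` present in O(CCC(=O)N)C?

The pattern [CX3](=O)[OX2H1] describes an sp2 carbon double-bonded to O and single-bonded to an -OH oxygen — a carboxylic acid.
The closest candidate here is a primary amide (-C(=O)NH2), but the carbonyl is bonded to N, not to an -OH oxygen. No other fragment satisfies the full query, so there is no match.

No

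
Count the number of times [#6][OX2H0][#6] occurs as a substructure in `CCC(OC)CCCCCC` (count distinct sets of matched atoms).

1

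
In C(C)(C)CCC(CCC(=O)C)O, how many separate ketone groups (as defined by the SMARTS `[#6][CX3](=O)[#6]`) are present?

1

[#6][CX3](=O)[#6] is the SMARTS for a ketone: a carbonyl carbon (no H) flanked by two carbons.
Exactly one fragment in the molecule meets all constraints, giving 1 match.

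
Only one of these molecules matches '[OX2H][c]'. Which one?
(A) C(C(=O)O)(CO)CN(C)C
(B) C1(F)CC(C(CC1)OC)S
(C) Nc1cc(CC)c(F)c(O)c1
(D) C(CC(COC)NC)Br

[OX2H][c] describes a hydroxyl oxygen attached to an aromatic carbon (a phenol).
(A) has a hydroxyl group (-OH) but the -OH is on an aliphatic carbon, not an aromatic c.
(B) has a methoxy ether (-OCH3) but the oxygen has H0, not H1.
(C) contains a hydroxyl group (-OH), which satisfies every atom and bond constraint.
(D) has a methoxy ether (-OCH3) but the oxygen has H0, not H1.
So the answer is (C).

C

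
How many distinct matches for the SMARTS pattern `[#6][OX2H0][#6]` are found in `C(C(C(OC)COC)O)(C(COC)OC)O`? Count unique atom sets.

[#6][OX2H0][#6] is the SMARTS for an ether: an aliphatic oxygen bridging two carbons with no H on the oxygen.
The molecule carries 4 separate instances of a methoxy ether (-OCH3) meeting every constraint; each maps to a distinct set of atoms, giving 4 matches.

4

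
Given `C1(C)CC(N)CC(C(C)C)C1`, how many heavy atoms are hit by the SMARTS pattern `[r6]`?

Check the 11 heavy atoms by environment: 6× C (in 6-ring) → match; 4× C (acyclic) → no; 1× N (acyclic) → no.
That gives 6 matching atoms.

6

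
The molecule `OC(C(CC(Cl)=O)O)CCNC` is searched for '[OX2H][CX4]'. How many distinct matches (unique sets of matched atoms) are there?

2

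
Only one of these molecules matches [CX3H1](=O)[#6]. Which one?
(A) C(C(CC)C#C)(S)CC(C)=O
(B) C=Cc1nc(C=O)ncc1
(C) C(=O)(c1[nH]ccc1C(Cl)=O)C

B

[CX3H1](=O)[#6] describes an sp2 carbon with one H, double-bonded to O and single-bonded to carbon (an aldehyde).
(A) has an acetyl/ketone group (-C(=O)CH3) but the carbonyl carbon has H0 (two carbon neighbours), not H1.
(B) contains an aldehyde (-CHO), which satisfies every atom and bond constraint.
(C) has an acetyl/ketone group (-C(=O)CH3) but the carbonyl carbon has H0 (two carbon neighbours), not H1.
So the answer is (B).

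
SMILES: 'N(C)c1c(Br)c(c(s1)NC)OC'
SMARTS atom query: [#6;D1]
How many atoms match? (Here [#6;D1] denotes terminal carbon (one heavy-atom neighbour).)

3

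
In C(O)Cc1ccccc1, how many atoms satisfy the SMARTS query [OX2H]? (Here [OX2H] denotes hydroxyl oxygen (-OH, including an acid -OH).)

1

The query [OX2H] means: aliphatic oxygen with two connections, one of which is H — an -OH oxygen.
Check the 9 heavy atoms by environment: 2× C (H2, X4) → no; 1× c (aromatic, H0, X3) → no; 5× c (aromatic, H1, X3) → no; 1× O (H1, X2) → match.
That gives 1 matching atom.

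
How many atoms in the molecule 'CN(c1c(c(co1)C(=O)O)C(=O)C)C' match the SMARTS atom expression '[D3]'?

6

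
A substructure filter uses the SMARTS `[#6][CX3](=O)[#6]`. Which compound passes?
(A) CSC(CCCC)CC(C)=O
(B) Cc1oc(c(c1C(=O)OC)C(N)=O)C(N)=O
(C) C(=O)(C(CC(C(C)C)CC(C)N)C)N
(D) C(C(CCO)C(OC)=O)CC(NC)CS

[#6][CX3](=O)[#6] describes a carbonyl carbon (no H) flanked by two carbons (a ketone).
(A) contains an acetyl/ketone group (-C(=O)CH3), which satisfies every atom and bond constraint.
(B) has a primary amide (-C(=O)NH2) but one neighbour of the carbonyl carbon is N, not C.
(C) has a primary amide (-C(=O)NH2) but one neighbour of the carbonyl carbon is N, not C.
(D) has a methyl-ester group (-C(=O)OCH3) but one neighbour of the carbonyl carbon is O, not C.
So the answer is (A).

A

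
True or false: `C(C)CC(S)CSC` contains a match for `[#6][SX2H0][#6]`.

The pattern [#6][SX2H0][#6] describes an aliphatic sulfur bridging two carbons with no H on the sulfur — a thioether.
The molecule carries a methylthio ether (-SCH3), whose atoms satisfy every constraint of the query, so the pattern matches.

True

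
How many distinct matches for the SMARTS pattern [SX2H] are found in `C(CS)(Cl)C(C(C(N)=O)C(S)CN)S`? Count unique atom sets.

3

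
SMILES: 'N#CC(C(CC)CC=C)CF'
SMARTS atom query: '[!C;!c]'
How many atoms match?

The query [!C;!c] means: neither aliphatic nor aromatic carbon — same as [!#6].
Check the 11 heavy atoms by environment: 9× C → no; 1× F → match; 1× N → match.
Summing the matching environments: 1 + 1 = 2 matching atoms.

2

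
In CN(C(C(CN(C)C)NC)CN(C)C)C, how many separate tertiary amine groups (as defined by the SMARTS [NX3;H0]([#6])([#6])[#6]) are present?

[NX3;H0]([#6])([#6])[#6] is the SMARTS for a tertiary amine: a trivalent nitrogen with no H, bonded to three carbons.
The molecule carries 3 separate instances of a dimethylamino group (-N(CH3)2) meeting every constraint; each maps to a distinct set of atoms, giving 3 matches.

3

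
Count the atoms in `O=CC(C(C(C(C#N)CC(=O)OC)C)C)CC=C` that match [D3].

5

Check the 18 heavy atoms by environment: 5× C (D2) → no; 5× C (D3) → match; 1× N (D1) → no; 2× O (D1) → no; 4× C (D1) → no; 1× O (D2) → no.
That gives 5 matching atoms.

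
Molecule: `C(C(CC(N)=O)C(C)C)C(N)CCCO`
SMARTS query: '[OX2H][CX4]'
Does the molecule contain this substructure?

The pattern [OX2H][CX4] describes a hydroxyl oxygen bound to an sp3 (X4) carbon — an aliphatic alcohol.
The molecule carries a hydroxyl group (-OH), whose atoms satisfy every constraint of the query, so the pattern matches.

Yes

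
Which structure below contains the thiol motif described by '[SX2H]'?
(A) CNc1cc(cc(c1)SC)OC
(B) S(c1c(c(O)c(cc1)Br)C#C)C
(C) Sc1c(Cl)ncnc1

C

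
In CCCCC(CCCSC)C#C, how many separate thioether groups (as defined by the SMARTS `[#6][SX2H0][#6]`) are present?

[#6][SX2H0][#6] is the SMARTS for a thioether: an aliphatic sulfur bridging two carbons with no H on the sulfur.
Exactly one fragment in the molecule meets all constraints, giving 1 match.

1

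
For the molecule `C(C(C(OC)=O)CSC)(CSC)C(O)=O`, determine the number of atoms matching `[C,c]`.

9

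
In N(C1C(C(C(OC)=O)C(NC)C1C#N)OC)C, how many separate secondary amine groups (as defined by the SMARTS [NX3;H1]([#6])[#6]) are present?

[NX3;H1]([#6])[#6] is the SMARTS for a secondary amine: a trivalent nitrogen with one H, bonded to two carbons.
The molecule carries 2 separate instances of an N-methylamino group (-NHCH3) meeting every constraint; each maps to a distinct set of atoms, giving 2 matches.

2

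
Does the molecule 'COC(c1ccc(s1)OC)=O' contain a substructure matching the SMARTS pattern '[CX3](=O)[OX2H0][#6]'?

Yes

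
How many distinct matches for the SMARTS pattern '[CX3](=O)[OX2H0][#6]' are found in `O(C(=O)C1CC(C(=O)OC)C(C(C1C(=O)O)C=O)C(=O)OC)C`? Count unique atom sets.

[CX3](=O)[OX2H0][#6] is the SMARTS for an ester: a carbonyl carbon bonded to an oxygen that is itself bonded to carbon (no H on that O).
The molecule carries 3 separate instances of a methyl-ester group (-C(=O)OCH3) meeting every constraint; each maps to a distinct set of atoms, giving 3 matches.

3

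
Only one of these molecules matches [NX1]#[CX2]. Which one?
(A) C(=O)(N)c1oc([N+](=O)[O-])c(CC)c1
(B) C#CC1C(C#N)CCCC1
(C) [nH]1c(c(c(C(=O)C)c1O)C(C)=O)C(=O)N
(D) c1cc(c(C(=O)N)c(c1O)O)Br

B

[NX1]#[CX2] describes a nitrogen triple-bonded to a two-connected carbon (a nitrile).
(A) has a nitro group (-[N+](=O)[O-]) but there is no C#N triple bond.
(B) contains a nitrile (-C#N), which satisfies every atom and bond constraint.
(C) has a primary amide (-C(=O)NH2) but the nitrogen is NX3, not NX1.
(D) has a primary amide (-C(=O)NH2) but the nitrogen is NX3, not NX1.
So the answer is (B).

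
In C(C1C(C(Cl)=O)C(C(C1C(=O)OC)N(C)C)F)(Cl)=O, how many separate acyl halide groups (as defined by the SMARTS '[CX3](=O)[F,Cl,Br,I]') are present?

2

[CX3](=O)[F,Cl,Br,I] is the SMARTS for an acyl halide: a carbonyl carbon bonded to a halogen.
The molecule carries 2 separate instances of an acyl chloride (-C(=O)Cl) meeting every constraint; each maps to a distinct set of atoms, giving 2 matches.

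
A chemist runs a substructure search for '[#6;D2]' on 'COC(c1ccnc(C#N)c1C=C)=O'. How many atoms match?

The query [#6;D2] means: any carbon bonded to exactly two heavy atoms.
Check the 14 heavy atoms by environment: 1× n (aromatic, D2) → no; 3× c (aromatic, D3) → no; 2× c (aromatic, D2) → match; 2× C (D2) → match; 2× C (D1) → no; 1× C (D3) → no; 1× O (D1) → no; 1× O (D2) → no; 1× N (D1) → no.
Summing the matching environments: 2 + 2 = 4 matching atoms.

4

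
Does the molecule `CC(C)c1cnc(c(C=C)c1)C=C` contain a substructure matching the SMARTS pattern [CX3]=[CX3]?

Yes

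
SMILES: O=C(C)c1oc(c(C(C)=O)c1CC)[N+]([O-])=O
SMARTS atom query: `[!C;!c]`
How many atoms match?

6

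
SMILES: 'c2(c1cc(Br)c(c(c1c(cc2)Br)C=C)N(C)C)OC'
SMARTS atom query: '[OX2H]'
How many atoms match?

0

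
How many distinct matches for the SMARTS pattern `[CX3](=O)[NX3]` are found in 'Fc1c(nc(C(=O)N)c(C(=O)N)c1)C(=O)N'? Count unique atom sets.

[CX3](=O)[NX3] is the SMARTS for an amide: a carbonyl carbon bonded to a trivalent nitrogen.
The molecule carries 3 separate instances of a primary amide (-C(=O)NH2) meeting every constraint; each maps to a distinct set of atoms, giving 3 matches.

3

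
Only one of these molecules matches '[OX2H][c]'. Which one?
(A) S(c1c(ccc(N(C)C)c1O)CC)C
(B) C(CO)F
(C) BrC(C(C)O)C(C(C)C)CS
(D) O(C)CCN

A

[OX2H][c] describes a hydroxyl oxygen attached to an aromatic carbon (a phenol).
(A) contains a hydroxyl group (-OH), which satisfies every atom and bond constraint.
(B) has a hydroxyl group (-OH) but the -OH is on an aliphatic carbon, not an aromatic c.
(C) has a hydroxyl group (-OH) but the -OH is on an aliphatic carbon, not an aromatic c.
(D) has a methoxy ether (-OCH3) but the oxygen has H0, not H1.
So the answer is (A).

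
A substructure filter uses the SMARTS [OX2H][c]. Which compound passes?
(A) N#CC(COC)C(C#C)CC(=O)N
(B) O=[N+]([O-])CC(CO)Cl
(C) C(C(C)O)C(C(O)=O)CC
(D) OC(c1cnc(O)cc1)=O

[OX2H][c] describes a hydroxyl oxygen attached to an aromatic carbon (a phenol).
(A) has a methoxy ether (-OCH3) but the oxygen has H0, not H1.
(B) has a hydroxyl group (-OH) but the -OH is on an aliphatic carbon, not an aromatic c.
(C) has a hydroxyl group (-OH) but the -OH is on an aliphatic carbon, not an aromatic c.
(D) contains a hydroxyl group (-OH), which satisfies every atom and bond constraint.
So the answer is (D).

D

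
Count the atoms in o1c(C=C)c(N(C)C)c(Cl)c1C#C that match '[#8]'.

1

The query [#8] means: #8 matches any oxygen atom.
Check the 13 heavy atoms by environment: 1× o (aromatic) → match; 4× c (aromatic) → no; 6× C → no; 1× N → no; 1× Cl → no.
That gives 1 matching atom.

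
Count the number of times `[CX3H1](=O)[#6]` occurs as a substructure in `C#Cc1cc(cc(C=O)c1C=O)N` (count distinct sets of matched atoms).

2

[CX3H1](=O)[#6] is the SMARTS for an aldehyde: an sp2 carbon with one H, double-bonded to O and single-bonded to carbon.
The molecule carries 2 separate instances of an aldehyde (-CHO) meeting every constraint; each maps to a distinct set of atoms, giving 2 matches.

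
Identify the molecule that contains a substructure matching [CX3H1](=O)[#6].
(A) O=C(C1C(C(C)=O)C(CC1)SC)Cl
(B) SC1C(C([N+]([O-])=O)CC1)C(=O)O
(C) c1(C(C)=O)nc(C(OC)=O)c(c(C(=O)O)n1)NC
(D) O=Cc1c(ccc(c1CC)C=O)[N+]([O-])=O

D

[CX3H1](=O)[#6] describes an sp2 carbon with one H, double-bonded to O and single-bonded to carbon (an aldehyde).
(A) has an acetyl/ketone group (-C(=O)CH3) but the carbonyl carbon has H0 (two carbon neighbours), not H1.
(B) has a carboxylic acid group (-C(=O)OH) but the carbonyl carbon has H0 and is bonded to O, not H1.
(C) has a carboxylic acid group (-C(=O)OH) but the carbonyl carbon has H0 and is bonded to O, not H1.
(D) contains an aldehyde (-CHO), which satisfies every atom and bond constraint.
So the answer is (D).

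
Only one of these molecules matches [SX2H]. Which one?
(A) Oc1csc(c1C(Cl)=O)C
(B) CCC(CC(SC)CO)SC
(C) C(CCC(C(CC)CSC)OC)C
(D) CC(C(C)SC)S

[SX2H] describes an aliphatic sulfur with two connections, one being H (a thiol).
(A) has a hydroxyl group (-OH) but it is an -OH, not an -SH.
(B) has a hydroxyl group (-OH) but it is an -OH, not an -SH.
(C) has a methylthio ether (-SCH3) but the sulfur has H0 (bonded to two carbons), not H1.
(D) contains a thiol (-SH), which satisfies every atom and bond constraint.
So the answer is (D).

D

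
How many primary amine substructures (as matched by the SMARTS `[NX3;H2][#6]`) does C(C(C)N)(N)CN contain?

3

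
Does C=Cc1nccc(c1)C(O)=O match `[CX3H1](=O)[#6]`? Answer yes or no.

The pattern [CX3H1](=O)[#6] describes an sp2 carbon with one H, double-bonded to O and single-bonded to carbon — an aldehyde.
The closest candidate here is a carboxylic acid group (-C(=O)OH), but the carbonyl carbon has H0 and is bonded to O, not H1. No other fragment satisfies the full query, so there is no match.

No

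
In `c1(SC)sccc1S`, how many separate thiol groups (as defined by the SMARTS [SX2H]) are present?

1

[SX2H] is the SMARTS for a thiol: an aliphatic sulfur with two connections, one being H.
Exactly one fragment in the molecule meets all constraints, giving 1 match.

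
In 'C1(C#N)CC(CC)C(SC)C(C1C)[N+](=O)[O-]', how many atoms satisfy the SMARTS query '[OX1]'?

The query [OX1] means: aliphatic oxygen with one total connection — typically a carbonyl =O or an oxide.
Check the 16 heavy atoms by environment: 10× C (X4) → no; 1× S (X2) → no; 1× N (charge +1, X3) → no; 1× O (charge -1, X1) → match; 1× O (X1) → match; 1× C (X2) → no; 1× N (X1) → no.
Summing the matching environments: 1 + 1 = 2 matching atoms.

2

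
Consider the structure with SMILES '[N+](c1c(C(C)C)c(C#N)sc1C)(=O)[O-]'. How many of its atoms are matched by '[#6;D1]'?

3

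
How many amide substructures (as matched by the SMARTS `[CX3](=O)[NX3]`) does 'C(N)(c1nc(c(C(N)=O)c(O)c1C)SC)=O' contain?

2

[CX3](=O)[NX3] is the SMARTS for an amide: a carbonyl carbon bonded to a trivalent nitrogen.
The molecule carries 2 separate instances of a primary amide (-C(=O)NH2) meeting every constraint; each maps to a distinct set of atoms, giving 2 matches.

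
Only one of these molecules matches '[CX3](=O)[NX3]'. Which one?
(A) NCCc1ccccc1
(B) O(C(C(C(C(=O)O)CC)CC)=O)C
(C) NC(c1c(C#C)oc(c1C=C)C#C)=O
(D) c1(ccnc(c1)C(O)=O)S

[CX3](=O)[NX3] describes a carbonyl carbon bonded to a trivalent nitrogen (an amide).
(A) has a primary amino group (-NH2) but the -NH2 is not attached to a carbonyl carbon.
(B) has a carboxylic acid group (-C(=O)OH) but the carbonyl is bonded to O, not to an NX3 nitrogen.
(C) contains a primary amide (-C(=O)NH2), which satisfies every atom and bond constraint.
(D) has a carboxylic acid group (-C(=O)OH) but the carbonyl is bonded to O, not to an NX3 nitrogen.
So the answer is (C).

C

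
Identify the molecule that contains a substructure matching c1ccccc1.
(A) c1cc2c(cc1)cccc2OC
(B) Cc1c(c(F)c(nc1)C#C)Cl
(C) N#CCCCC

c1ccccc1 describes six aromatic carbons in a ring (a benzene ring).
(A) contains the required atom environment, so the pattern matches.
(B) has a methyl group (-CH3) but no six-membered all-carbon aromatic ring is present.
(C) has a methyl group (-CH3) but no six-membered all-carbon aromatic ring is present.
So the answer is (A).

A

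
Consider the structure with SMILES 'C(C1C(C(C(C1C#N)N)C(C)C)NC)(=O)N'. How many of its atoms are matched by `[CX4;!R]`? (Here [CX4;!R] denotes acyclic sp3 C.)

4

The query [CX4;!R] means: aliphatic carbon with four total connections, not in a ring.
Check the 16 heavy atoms by environment: 5× C (X4, in 5-ring) → no; 1× C (X2, acyclic) → no; 1× N (X1, acyclic) → no; 1× C (X3, acyclic) → no; 1× O (X1, acyclic) → no; 3× N (X3, acyclic) → no; 4× C (X4, acyclic) → match.
That gives 4 matching atoms.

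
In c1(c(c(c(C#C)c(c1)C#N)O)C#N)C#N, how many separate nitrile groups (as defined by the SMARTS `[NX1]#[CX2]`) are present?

3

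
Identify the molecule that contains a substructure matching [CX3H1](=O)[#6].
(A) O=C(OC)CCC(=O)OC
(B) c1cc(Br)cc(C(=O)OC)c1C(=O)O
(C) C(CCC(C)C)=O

[CX3H1](=O)[#6] describes an sp2 carbon with one H, double-bonded to O and single-bonded to carbon (an aldehyde).
(A) has a methyl-ester group (-C(=O)OCH3) but the carbonyl carbon has H0, not H1.
(B) has a carboxylic acid group (-C(=O)OH) but the carbonyl carbon has H0 and is bonded to O, not H1.
(C) contains an aldehyde (-CHO), which satisfies every atom and bond constraint.
So the answer is (C).

C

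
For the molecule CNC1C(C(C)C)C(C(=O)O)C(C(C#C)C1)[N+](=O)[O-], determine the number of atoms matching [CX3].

1

The query [CX3] means: C with X3: aliphatic carbon with exactly 3 total connections.
Check the 19 heavy atoms by environment: 10× C (X4) → no; 2× C (X2) → no; 1× C (X3) → match; 2× O (X1) → no; 1× O (X2) → no; 1× N (X3) → no; 1× N (charge +1, X3) → no; 1× O (charge -1, X1) → no.
That gives 1 matching atom.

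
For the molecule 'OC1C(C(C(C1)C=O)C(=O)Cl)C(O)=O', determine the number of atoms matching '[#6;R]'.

Check the 14 heavy atoms by environment: 5× C (in 5-ring) → match; 5× O (acyclic) → no; 3× C (acyclic) → no; 1× Cl (acyclic) → no.
That gives 5 matching atoms.

5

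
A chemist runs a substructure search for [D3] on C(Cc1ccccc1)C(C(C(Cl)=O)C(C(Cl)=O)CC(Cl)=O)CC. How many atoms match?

7

The query [D3] means: atom with exactly three heavy-atom neighbours.
Check the 23 heavy atoms by environment: 4× C (D2) → no; 6× C (D3) → match; 3× O (D1) → no; 3× Cl (D1) → no; 1× C (D1) → no; 1× c (aromatic, D3) → match; 5× c (aromatic, D2) → no.
Summing the matching environments: 6 + 1 = 7 matching atoms.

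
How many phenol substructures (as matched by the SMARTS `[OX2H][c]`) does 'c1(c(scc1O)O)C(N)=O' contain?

2

[OX2H][c] is the SMARTS for a phenol: a hydroxyl oxygen attached to an aromatic carbon.
The molecule carries 2 separate instances of a hydroxyl group (-OH) meeting every constraint; each maps to a distinct set of atoms, giving 2 matches.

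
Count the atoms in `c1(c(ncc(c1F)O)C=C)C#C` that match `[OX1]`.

The query [OX1] means: aliphatic oxygen with one total connection — typically a carbonyl =O or an oxide.
Check the 12 heavy atoms by environment: 1× n (aromatic, X2) → no; 5× c (aromatic, X3) → no; 1× F (X1) → no; 2× C (X2) → no; 1× O (X2) → no; 2× C (X3) → no.
No environment satisfies the query, so 0 matching atoms.

0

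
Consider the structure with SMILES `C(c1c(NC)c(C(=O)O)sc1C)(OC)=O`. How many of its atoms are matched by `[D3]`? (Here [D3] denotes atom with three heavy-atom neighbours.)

6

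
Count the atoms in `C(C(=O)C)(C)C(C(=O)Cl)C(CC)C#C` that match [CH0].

The query [CH0] means: aliphatic carbon with no attached hydrogen.
Check the 14 heavy atoms by environment: 3× C (H3) → no; 4× C (H1) → no; 1× C (H2) → no; 3× C (H0) → match; 2× O (H0) → no; 1× Cl (H0) → no.
That gives 3 matching atoms.

3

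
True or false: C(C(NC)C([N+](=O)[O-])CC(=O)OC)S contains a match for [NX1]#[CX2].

The pattern [NX1]#[CX2] describes a nitrogen triple-bonded to a two-connected carbon — a nitrile.
The closest candidate here is a nitro group (-[N+](=O)[O-]), but there is no C#N triple bond. No other fragment satisfies the full query, so there is no match.

False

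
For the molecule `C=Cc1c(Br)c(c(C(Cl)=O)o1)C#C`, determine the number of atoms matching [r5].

5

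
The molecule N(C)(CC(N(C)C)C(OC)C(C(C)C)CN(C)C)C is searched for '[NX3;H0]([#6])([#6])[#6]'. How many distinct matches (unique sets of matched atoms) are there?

3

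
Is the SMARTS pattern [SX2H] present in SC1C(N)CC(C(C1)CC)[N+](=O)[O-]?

Yes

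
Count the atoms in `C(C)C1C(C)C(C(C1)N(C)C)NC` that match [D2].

3

The query [D2] means: atom with exactly two heavy-atom neighbours.
Check the 13 heavy atoms by environment: 2× C (D2) → match; 4× C (D3) → no; 5× C (D1) → no; 1× N (D2) → match; 1× N (D3) → no.
Summing the matching environments: 2 + 1 = 3 matching atoms.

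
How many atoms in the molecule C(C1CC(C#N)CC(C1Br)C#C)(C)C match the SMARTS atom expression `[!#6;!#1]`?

2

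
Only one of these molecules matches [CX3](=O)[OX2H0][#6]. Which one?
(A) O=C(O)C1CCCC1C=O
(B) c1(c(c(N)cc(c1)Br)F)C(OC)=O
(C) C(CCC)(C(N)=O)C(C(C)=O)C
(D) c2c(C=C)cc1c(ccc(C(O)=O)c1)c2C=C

B

[CX3](=O)[OX2H0][#6] describes a carbonyl carbon bonded to an oxygen that is itself bonded to carbon (no H on that O) (an ester).
(A) has a carboxylic acid group (-C(=O)OH) but the singly-bonded O carries H (OX2H1, not H0).
(B) contains a methyl-ester group (-C(=O)OCH3), which satisfies every atom and bond constraint.
(C) has a primary amide (-C(=O)NH2) but the carbonyl is bonded to N, not to an O-C linkage.
(D) has a carboxylic acid group (-C(=O)OH) but the singly-bonded O carries H (OX2H1, not H0).
So the answer is (B).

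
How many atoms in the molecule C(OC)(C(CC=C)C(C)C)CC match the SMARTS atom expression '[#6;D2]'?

3

Check the 12 heavy atoms by environment: 3× C (D2) → match; 3× C (D3) → no; 5× C (D1) → no; 1× O (D2) → no.
That gives 3 matching atoms.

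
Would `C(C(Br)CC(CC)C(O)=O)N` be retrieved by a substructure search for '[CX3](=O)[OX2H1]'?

The pattern [CX3](=O)[OX2H1] describes an sp2 carbon double-bonded to O and single-bonded to an -OH oxygen — a carboxylic acid.
The molecule carries a carboxylic acid group (-C(=O)OH), whose atoms satisfy every constraint of the query, so the pattern matches.

Yes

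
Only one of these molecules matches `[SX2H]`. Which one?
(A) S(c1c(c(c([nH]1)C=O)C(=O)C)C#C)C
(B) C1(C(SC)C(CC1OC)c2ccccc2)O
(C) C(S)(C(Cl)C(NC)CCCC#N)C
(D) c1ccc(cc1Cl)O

[SX2H] describes an aliphatic sulfur with two connections, one being H (a thiol).
(A) has a methylthio ether (-SCH3) but the sulfur has H0 (bonded to two carbons), not H1.
(B) has a hydroxyl group (-OH) but it is an -OH, not an -SH.
(C) contains a thiol (-SH), which satisfies every atom and bond constraint.
(D) has a hydroxyl group (-OH) but it is an -OH, not an -SH.
So the answer is (C).

C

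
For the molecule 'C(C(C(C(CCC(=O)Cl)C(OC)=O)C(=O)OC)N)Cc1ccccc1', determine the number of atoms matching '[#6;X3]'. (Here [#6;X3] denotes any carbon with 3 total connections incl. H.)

The query [#6;X3] means: any carbon (aromatic or not) with three total connections.
Check the 25 heavy atoms by environment: 9× C (X4) → no; 3× C (X3) → match; 3× O (X1) → no; 1× Cl (X1) → no; 2× O (X2) → no; 6× c (aromatic, X3) → match; 1× N (X3) → no.
Summing the matching environments: 3 + 6 = 9 matching atoms.

9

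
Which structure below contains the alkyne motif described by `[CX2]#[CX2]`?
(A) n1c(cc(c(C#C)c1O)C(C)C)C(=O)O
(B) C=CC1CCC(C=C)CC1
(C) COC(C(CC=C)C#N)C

A

[CX2]#[CX2] describes a carbon-carbon triple bond (an alkyne).
(A) contains an ethynyl group (-C#CH), which satisfies every atom and bond constraint.
(B) has a vinyl group (-CH=CH2) but the C=C is a double bond; both carbons are CX3, not CX2.
(C) has a vinyl group (-CH=CH2) but the C=C is a double bond; both carbons are CX3, not CX2.
So the answer is (A).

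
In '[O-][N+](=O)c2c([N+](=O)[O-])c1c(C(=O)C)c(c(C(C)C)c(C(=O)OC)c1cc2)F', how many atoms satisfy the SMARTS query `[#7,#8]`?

The query [#7,#8] means: nitrogen or oxygen (comma = OR).
Check the 27 heavy atoms by environment: 10× c (aromatic) → no; 7× C → no; 2× N (charge +1) → match; 2× O (charge -1) → match; 5× O → match; 1× F → no.
Summing the matching environments: 2 + 2 + 5 = 9 matching atoms.

9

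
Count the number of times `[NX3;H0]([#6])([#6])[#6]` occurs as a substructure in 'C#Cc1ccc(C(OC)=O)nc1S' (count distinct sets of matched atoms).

[NX3;H0]([#6])([#6])[#6] is the SMARTS for a tertiary amine: a trivalent nitrogen with no H, bonded to three carbons.
No fragment in the molecule satisfies every constraint, giving 0 matches.

0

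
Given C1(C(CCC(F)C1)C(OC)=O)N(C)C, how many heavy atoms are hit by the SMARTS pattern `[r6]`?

6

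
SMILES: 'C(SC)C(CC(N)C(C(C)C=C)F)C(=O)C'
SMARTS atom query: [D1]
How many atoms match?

7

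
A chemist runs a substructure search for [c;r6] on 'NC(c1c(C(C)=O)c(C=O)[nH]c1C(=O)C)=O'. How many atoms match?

0

The query [c;r6] means: aromatic carbon that belongs to a six-membered ring.
Check the 16 heavy atoms by environment: 1× n (aromatic, in 5-ring) → no; 4× c (aromatic, in 5-ring) → no; 6× C (acyclic) → no; 4× O (acyclic) → no; 1× N (acyclic) → no.
No environment satisfies the query, so 0 matching atoms.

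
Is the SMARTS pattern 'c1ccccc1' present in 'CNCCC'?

The pattern c1ccccc1 describes six aromatic carbons in a ring — a benzene ring.
The closest candidate here is a methyl group (-CH3), but no six-membered all-carbon aromatic ring is present. No other fragment satisfies the full query, so there is no match.

No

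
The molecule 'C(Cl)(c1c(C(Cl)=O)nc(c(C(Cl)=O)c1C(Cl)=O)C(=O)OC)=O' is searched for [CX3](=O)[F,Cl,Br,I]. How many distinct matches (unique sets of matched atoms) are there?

4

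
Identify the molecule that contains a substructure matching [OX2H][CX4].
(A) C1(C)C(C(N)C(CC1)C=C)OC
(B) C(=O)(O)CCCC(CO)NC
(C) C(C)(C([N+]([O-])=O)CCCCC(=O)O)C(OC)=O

[OX2H][CX4] describes a hydroxyl oxygen bound to an sp3 (X4) carbon (an aliphatic alcohol).
(A) has a methoxy ether (-OCH3) but the oxygen has H0 (ether), not H1.
(B) contains a hydroxyl group (-OH), which satisfies every atom and bond constraint.
(C) has a carboxylic acid group (-C(=O)OH) but the -OH is on a CX3 carbonyl carbon, not a CX4 carbon.
So the answer is (B).

B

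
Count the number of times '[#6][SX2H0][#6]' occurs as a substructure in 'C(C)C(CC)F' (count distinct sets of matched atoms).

[#6][SX2H0][#6] is the SMARTS for a thioether: an aliphatic sulfur bridging two carbons with no H on the sulfur.
No fragment in the molecule satisfies every constraint, giving 0 matches.

0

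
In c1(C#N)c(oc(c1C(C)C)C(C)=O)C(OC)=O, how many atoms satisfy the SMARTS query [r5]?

5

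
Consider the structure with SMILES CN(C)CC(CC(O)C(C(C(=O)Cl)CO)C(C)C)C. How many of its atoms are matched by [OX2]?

The query [OX2] means: aliphatic oxygen with two total connections — ether, hydroxyl, or ester single-bond O.
Check the 19 heavy atoms by environment: 13× C (X4) → no; 2× O (X2) → match; 1× N (X3) → no; 1× C (X3) → no; 1× O (X1) → no; 1× Cl (X1) → no.
That gives 2 matching atoms.

2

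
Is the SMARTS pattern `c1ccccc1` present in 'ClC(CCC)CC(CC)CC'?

No

The pattern c1ccccc1 describes six aromatic carbons in a ring — a benzene ring.
The closest candidate here is a methyl group (-CH3), but no six-membered all-carbon aromatic ring is present. No other fragment satisfies the full query, so there is no match.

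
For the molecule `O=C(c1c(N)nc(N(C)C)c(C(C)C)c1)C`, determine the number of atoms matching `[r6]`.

Check the 16 heavy atoms by environment: 1× n (aromatic, in 6-ring) → match; 5× c (aromatic, in 6-ring) → match; 7× C (acyclic) → no; 1× O (acyclic) → no; 2× N (acyclic) → no.
Summing the matching environments: 1 + 5 = 6 matching atoms.

6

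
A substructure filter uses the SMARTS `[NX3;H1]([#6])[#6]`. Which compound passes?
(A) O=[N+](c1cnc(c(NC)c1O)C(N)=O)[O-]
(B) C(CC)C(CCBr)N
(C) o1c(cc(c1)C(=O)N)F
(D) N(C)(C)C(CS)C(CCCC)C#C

A

[NX3;H1]([#6])[#6] describes a trivalent nitrogen with one H, bonded to two carbons (a secondary amine).
(A) contains an N-methylamino group (-NHCH3), which satisfies every atom and bond constraint.
(B) has a primary amino group (-NH2) but the nitrogen has H2 and only one carbon neighbour.
(C) has a primary amide (-C(=O)NH2) but the -C(=O)NH2 nitrogen has H2, not H1.
(D) has a dimethylamino group (-N(CH3)2) but the nitrogen has H0, not H1.
So the answer is (A).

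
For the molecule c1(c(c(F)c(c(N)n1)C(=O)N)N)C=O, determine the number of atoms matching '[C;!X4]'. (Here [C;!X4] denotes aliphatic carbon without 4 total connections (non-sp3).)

The query [C;!X4] means: aliphatic carbon that does not have four total connections.
Check the 14 heavy atoms by environment: 1× n (aromatic, X2) → no; 5× c (aromatic, X3) → no; 1× F (X1) → no; 2× C (X3) → match; 2× O (X1) → no; 3× N (X3) → no.
That gives 2 matching atoms.

2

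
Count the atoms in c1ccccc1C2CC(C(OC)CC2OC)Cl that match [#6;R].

Check the 17 heavy atoms by environment: 6× C (in 6-ring) → match; 2× O (acyclic) → no; 2× C (acyclic) → no; 1× Cl (acyclic) → no; 6× c (aromatic, in 6-ring) → match.
Summing the matching environments: 6 + 6 = 12 matching atoms.

12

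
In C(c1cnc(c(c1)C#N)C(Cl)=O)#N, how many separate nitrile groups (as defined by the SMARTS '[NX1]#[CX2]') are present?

2

[NX1]#[CX2] is the SMARTS for a nitrile: a nitrogen triple-bonded to a two-connected carbon.
The molecule carries 2 separate instances of a nitrile (-C#N) meeting every constraint; each maps to a distinct set of atoms, giving 2 matches.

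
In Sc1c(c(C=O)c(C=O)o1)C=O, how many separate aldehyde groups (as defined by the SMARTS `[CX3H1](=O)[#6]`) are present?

[CX3H1](=O)[#6] is the SMARTS for an aldehyde: an sp2 carbon with one H, double-bonded to O and single-bonded to carbon.
The molecule carries 3 separate instances of an aldehyde (-CHO) meeting every constraint; each maps to a distinct set of atoms, giving 3 matches.

3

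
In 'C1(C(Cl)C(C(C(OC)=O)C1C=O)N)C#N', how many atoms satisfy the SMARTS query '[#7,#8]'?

5

Check the 15 heavy atoms by environment: 9× C → no; 1× Cl → no; 2× N → match; 3× O → match.
Summing the matching environments: 2 + 3 = 5 matching atoms.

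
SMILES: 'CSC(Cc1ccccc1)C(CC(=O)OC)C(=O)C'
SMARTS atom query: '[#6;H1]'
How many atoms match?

7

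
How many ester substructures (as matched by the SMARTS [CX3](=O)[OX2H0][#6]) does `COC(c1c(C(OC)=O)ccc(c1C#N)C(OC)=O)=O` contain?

[CX3](=O)[OX2H0][#6] is the SMARTS for an ester: a carbonyl carbon bonded to an oxygen that is itself bonded to carbon (no H on that O).
The molecule carries 3 separate instances of a methyl-ester group (-C(=O)OCH3) meeting every constraint; each maps to a distinct set of atoms, giving 3 matches.

3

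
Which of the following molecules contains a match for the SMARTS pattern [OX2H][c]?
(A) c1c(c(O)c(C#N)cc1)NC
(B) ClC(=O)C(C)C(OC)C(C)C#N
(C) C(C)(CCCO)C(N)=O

[OX2H][c] describes a hydroxyl oxygen attached to an aromatic carbon (a phenol).
(A) contains a hydroxyl group (-OH), which satisfies every atom and bond constraint.
(B) has a methoxy ether (-OCH3) but the oxygen has H0, not H1.
(C) has a hydroxyl group (-OH) but the -OH is on an aliphatic carbon, not an aromatic c.
So the answer is (A).

A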